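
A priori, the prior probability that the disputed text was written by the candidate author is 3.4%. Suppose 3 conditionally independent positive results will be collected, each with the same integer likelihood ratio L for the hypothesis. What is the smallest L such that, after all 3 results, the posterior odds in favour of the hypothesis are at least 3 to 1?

5

Prior odds = 0.034/0.966 = 17/483.
Target odds = 3.
Need L³ ≥ 3 ÷ (17/483) = 1449/17.
4³ = 64 < 1449/17 ≤ 125 = 5³, so L = 5.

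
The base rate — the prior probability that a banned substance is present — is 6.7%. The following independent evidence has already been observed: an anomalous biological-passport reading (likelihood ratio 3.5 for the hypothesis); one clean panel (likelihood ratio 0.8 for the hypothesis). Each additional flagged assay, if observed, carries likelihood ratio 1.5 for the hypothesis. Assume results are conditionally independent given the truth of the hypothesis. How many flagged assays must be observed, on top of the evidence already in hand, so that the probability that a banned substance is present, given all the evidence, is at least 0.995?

Prior odds = 0.067/0.933 = 67/933.
Combined Bayes factor of the evidence already in hand = 3.5 × 0.8 = 2.8.
Odds after that evidence = (67/933) × 2.8 = 938/4665.
Target odds = 0.995/0.005 = 199.
Need 1.5ⁿ ≥ 199 ÷ (938/4665) = 928335/938.
1.5¹⁷ = 129140163/131072 falls short of 928335/938 but 1.5¹⁸ = 387420489/262144 reaches it, so n = 18.

18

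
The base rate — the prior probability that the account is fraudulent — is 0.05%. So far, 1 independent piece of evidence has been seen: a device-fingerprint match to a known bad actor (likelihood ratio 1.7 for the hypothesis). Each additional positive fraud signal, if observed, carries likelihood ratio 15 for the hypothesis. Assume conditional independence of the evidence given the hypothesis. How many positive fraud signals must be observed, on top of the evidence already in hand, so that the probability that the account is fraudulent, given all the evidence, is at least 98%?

5

Prior odds = 0.0005/0.9995 = 1/1999.
Bayes factor of the evidence already in hand = 1.7.
Odds after that evidence = (1/1999) × 1.7 = 17/19990.
Target odds = 0.98/0.02 = 49.
Need 15ⁿ ≥ 49 ÷ (17/19990) = 979510/17.
15⁴ = 50625 falls short of 979510/17 but 15⁵ = 759375 reaches it, so n = 5.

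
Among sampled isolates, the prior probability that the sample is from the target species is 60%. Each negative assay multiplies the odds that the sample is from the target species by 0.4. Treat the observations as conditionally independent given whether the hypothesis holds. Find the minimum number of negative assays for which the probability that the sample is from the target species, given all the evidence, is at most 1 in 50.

Prior odds: 0.6 ÷ 0.4 = 1.5.
Likelihood ratio per negative assay = 0.4.
Target posterior odds = 0.02/0.98 = 1/49.
Require 0.4ⁿ ≤ 1/49 ÷ 1.5 = 2/147.
0.4⁴ = 0.0256 is still above 2/147 but 0.4⁵ = 0.01024 is at or below it, so n = 5.

5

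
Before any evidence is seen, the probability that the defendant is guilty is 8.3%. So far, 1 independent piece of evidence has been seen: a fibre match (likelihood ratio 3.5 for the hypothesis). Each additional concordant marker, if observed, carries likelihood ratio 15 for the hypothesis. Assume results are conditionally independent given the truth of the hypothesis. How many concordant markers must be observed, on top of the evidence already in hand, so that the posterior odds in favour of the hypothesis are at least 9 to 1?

Prior odds = 0.083/0.917 = 83/917.
Bayes factor of the evidence already in hand = 3.5.
Odds after that evidence = (83/917) × 3.5 = 83/262.
Target odds = 9.
Need 15ⁿ ≥ 9 ÷ (83/262) = 2358/83.
15¹ = 15 falls short of 2358/83 but 15² = 225 reaches it, so n = 2.

2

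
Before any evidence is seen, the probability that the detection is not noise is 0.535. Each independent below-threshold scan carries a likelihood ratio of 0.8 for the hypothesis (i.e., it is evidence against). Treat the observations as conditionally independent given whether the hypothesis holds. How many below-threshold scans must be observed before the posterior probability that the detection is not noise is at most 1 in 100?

Prior odds: 0.535 ÷ 0.465 = 107/93.
Likelihood ratio per below-threshold scan = 0.8.
Target odds: 0.01 ÷ 0.99 = 1/99.
Need (107/93) × 0.8ⁿ ≤ 1/99, i.e. 0.8ⁿ ≤ 31/3531.
0.8²¹ ≈0.00922337 is still above 31/3531 but 0.8²² ≈0.0073787 is at or below it, so n = 22.

22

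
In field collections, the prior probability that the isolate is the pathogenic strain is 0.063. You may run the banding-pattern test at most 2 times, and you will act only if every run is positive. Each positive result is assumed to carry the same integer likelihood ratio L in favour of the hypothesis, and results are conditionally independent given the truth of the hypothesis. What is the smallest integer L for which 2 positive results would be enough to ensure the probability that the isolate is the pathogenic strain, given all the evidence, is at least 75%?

Prior odds = 0.063/0.937 = 63/937.
Target odds = 0.75/0.25 = 3.
Need L² ≥ 3 ÷ (63/937) = 937/21.
6² = 36 < 937/21 ≤ 49 = 7², so L = 7.

7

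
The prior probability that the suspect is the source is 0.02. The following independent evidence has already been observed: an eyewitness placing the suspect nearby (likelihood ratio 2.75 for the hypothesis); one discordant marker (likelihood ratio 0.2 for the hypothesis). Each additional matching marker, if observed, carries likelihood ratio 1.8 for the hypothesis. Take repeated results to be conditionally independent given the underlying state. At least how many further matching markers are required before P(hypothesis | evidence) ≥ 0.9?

12

Prior odds = 0.02/0.98 = 1/49.
Combined Bayes factor of the evidence already in hand = 2.75 × 0.2 = 0.55.
Odds after that evidence = (1/49) × 0.55 = 11/980.
Target odds = 0.9/0.1 = 9.
Need 1.8ⁿ ≥ 9 ÷ (11/980) = 8820/11.
1.8¹¹ ≈642.684 falls short of 8820/11 but 1.8¹² ≈1156.83 reaches it, so n = 12.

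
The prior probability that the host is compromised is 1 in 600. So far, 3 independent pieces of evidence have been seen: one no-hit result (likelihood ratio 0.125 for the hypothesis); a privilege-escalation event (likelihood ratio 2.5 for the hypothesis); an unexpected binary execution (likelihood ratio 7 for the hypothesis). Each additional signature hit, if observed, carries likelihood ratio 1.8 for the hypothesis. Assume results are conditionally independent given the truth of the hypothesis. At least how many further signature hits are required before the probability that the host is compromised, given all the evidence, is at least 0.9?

14

Prior odds = (1/600)/(599/600) = 1/599.
Combined Bayes factor of the evidence already in hand = 0.125 × 2.5 × 7 = 2.1875.
Odds after that evidence = (1/599) × 2.1875 = 35/9584.
Target odds = 0.9/0.1 = 9.
Need 1.8ⁿ ≥ 9 ÷ (35/9584) = 86256/35.
1.8¹³ ≈2082.3 falls short of 86256/35 but 1.8¹⁴ ≈3748.13 reaches it, so n = 14.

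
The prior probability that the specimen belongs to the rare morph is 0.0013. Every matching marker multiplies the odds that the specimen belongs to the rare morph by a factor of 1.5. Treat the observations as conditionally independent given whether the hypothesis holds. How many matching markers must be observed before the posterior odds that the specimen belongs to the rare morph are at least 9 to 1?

Prior odds = 0.0013/0.9987 = 13/9987.
Likelihood ratio per matching marker = 1.5.
Target odds = 9.
Need (13/9987) × 1.5ⁿ ≥ 9, i.e. 1.5ⁿ ≥ 89883/13.
1.5²¹ ≈4987.89 falls short of 89883/13 but 1.5²² ≈7481.83 reaches it, so n = 22.

22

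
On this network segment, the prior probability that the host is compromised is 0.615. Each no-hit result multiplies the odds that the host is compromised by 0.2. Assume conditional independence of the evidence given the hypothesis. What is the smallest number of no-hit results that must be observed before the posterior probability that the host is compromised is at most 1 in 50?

3

Prior odds = 0.615/0.385 = 123/77.
Likelihood ratio per no-hit result = 0.2.
Target posterior odds = 0.02/0.98 = 1/49.
Require 0.2ⁿ ≤ 1/49 ÷ (123/77) = 11/861.
0.2² = 0.04 is still above 11/861 but 0.2³ = 0.008 is at or below it, so n = 3.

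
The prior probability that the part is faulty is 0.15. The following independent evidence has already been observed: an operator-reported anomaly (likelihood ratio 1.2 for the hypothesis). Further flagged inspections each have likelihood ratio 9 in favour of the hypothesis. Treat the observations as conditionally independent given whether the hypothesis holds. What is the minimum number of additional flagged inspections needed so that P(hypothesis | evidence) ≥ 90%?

Prior odds = 0.15/0.85 = 3/17.
Bayes factor of the evidence already in hand = 1.2.
Odds after that evidence = (3/17) × 1.2 = 18/85.
Target odds = 0.9/0.1 = 9.
Need 9ⁿ ≥ 9 ÷ (18/85) = 42.5.
9¹ = 9 falls short of 42.5 but 9² = 81 reaches it, so n = 2.

2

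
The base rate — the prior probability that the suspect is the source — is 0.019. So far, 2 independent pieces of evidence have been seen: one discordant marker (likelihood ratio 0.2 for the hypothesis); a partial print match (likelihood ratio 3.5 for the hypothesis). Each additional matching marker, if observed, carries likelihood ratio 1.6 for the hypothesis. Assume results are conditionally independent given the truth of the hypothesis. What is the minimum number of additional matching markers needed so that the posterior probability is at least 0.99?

19

Prior odds = 0.019/0.981 = 19/981.
Combined Bayes factor of the evidence already in hand = 0.2 × 3.5 = 0.7.
Odds after that evidence = (19/981) × 0.7 = 133/9810.
Target odds = 0.99/0.01 = 99.
Need 1.6ⁿ ≥ 99 ÷ (133/9810) = 971190/133.
1.6¹⁸ ≈4722.37 falls short of 971190/133 but 1.6¹⁹ ≈7555.79 reaches it, so n = 19.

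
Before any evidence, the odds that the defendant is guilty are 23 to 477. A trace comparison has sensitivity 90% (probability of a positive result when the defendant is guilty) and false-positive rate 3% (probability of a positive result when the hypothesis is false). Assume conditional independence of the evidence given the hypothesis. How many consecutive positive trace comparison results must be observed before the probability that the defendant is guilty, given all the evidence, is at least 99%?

Prior odds = 23/477.
Likelihood ratio of a positive result = 0.9/0.03 = 30.
Target posterior odds = 0.99/0.01 = 99.
Require 30ⁿ ≥ 99 ÷ (23/477) = 47223/23.
30² = 900 falls short of 47223/23 but 30³ = 27000 reaches it, so n = 3.

3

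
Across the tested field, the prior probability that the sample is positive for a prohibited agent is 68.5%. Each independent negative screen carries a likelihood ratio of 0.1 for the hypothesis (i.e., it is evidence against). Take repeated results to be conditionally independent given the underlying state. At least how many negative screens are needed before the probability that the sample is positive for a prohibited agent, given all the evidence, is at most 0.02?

3

Prior odds = 0.685/0.315 = 137/63.
Likelihood ratio per negative screen = 0.1.
Target odds: 0.02 ÷ 0.98 = 1/49.
Need (137/63) × 0.1ⁿ ≤ 1/49, i.e. 0.1ⁿ ≤ 9/959.
0.1² = 0.01 is still above 9/959 but 0.1³ = 0.001 is at or below it, so n = 3.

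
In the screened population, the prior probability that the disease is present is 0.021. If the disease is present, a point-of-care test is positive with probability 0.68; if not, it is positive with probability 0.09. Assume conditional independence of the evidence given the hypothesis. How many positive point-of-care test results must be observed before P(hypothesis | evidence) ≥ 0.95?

Prior odds: 0.021 ÷ 0.979 = 21/979.
Likelihood ratio of a positive = 0.68/0.09 = 68/9.
Target odds: 0.95 ÷ 0.05 = 19.
Require (68/9)ⁿ ≥ 19 ÷ (21/979) = 18601/21.
(68/9)³ = 314432/729 falls short of 18601/21 but (68/9)⁴ = 21381376/6561 reaches it, so n = 4.

4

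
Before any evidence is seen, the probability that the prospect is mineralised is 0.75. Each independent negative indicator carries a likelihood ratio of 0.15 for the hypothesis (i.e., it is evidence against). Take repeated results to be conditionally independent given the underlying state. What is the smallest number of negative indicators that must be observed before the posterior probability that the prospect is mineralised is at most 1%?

4

Prior odds: 0.75 ÷ 0.25 = 3.
Likelihood ratio per negative indicator = 0.15.
Target odds: 0.01 ÷ 0.99 = 1/99.
Need 3 × 0.15ⁿ ≤ 1/99, i.e. 0.15ⁿ ≤ 1/297.
0.15³ = 0.003375 is still above 1/297 but 0.15⁴ = 81/160000 is at or below it, so n = 4.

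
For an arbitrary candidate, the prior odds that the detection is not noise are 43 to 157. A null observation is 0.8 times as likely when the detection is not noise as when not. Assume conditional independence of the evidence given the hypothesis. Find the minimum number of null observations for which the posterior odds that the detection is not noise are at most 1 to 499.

23

Prior odds = 43/157.
Likelihood ratio per null observation = 0.8.
Target odds = 1/499.
Need (43/157) × 0.8ⁿ ≤ 1/499, i.e. 0.8ⁿ ≤ 157/21457.
0.8²² ≈0.0073787 is still above 157/21457 but 0.8²³ ≈0.00590296 is at or below it, so n = 23.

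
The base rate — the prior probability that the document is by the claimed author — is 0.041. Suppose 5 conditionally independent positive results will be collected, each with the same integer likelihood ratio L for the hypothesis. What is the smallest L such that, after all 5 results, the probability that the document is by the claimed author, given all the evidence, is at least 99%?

5

Prior odds = 0.041/0.959 = 41/959.
Target odds = 0.99/0.01 = 99.
Need L⁵ ≥ 99 ÷ (41/959) = 94941/41.
4⁵ = 1024 < 94941/41 ≤ 3125 = 5⁵, so L = 5.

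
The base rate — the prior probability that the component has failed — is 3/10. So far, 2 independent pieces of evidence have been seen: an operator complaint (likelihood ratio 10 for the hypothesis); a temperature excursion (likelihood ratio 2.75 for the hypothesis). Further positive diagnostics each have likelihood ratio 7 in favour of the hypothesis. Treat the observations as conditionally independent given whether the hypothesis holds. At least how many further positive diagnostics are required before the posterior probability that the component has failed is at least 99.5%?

Prior odds = 0.3/0.7 = 3/7.
Combined Bayes factor of the evidence already in hand = 10 × 2.75 = 27.5.
Odds after that evidence = (3/7) × 27.5 = 165/14.
Target odds = 0.995/0.005 = 199.
Need 7ⁿ ≥ 199 ÷ (165/14) = 2786/165.
7¹ = 7 falls short of 2786/165 but 7² = 49 reaches it, so n = 2.

2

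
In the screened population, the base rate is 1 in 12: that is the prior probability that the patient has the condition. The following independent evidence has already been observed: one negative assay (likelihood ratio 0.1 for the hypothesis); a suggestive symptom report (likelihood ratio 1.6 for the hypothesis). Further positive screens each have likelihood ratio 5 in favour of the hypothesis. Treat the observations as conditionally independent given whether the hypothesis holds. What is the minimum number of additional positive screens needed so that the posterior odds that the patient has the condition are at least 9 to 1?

Prior odds = (1/12)/(11/12) = 1/11.
Combined Bayes factor of the evidence already in hand = 0.1 × 1.6 = 0.16.
Odds after that evidence = (1/11) × 0.16 = 4/275.
Target odds = 9.
Need 5ⁿ ≥ 9 ÷ (4/275) = 618.75.
5³ = 125 falls short of 618.75 but 5⁴ = 625 reaches it, so n = 4.

4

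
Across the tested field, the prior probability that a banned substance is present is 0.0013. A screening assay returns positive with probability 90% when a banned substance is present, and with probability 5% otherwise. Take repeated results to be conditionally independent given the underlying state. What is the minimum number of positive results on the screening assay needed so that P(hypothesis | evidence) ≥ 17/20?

3

Prior odds: 0.0013 ÷ 0.9987 = 13/9987.
Likelihood ratio of a positive result = 0.9/0.05 = 18.
Target posterior odds = 0.85/0.15 = 17/3.
Need (13/9987) × 18ⁿ ≥ 17/3, i.e. 18ⁿ ≥ 56593/13.
18² = 324 falls short of 56593/13 but 18³ = 5832 reaches it, so n = 3.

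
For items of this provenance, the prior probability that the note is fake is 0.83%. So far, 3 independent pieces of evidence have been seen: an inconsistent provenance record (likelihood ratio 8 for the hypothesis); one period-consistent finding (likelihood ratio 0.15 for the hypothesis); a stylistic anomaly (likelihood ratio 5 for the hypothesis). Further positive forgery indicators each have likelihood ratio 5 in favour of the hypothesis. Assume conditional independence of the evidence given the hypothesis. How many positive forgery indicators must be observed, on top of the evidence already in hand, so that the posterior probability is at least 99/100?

5

Prior odds = 0.0083/0.9917 = 83/9917.
Combined Bayes factor of the evidence already in hand = 8 × 0.15 × 5 = 6.
Odds after that evidence = (83/9917) × 6 = 498/9917.
Target odds = 0.99/0.01 = 99.
Need 5ⁿ ≥ 99 ÷ (498/9917) = 327261/166.
5⁴ = 625 falls short of 327261/166 but 5⁵ = 3125 reaches it, so n = 5.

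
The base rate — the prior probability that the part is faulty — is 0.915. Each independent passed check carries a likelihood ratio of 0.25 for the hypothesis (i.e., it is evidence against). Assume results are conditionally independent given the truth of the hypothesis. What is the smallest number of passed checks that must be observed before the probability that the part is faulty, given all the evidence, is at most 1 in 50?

5

Prior odds = 0.915/0.085 = 183/17.
Likelihood ratio per passed check = 0.25.
Target odds: 0.02 ÷ 0.98 = 1/49.
Need (183/17) × 0.25ⁿ ≤ 1/49, i.e. 0.25ⁿ ≤ 17/8967.
0.25⁴ = 0.00390625 is still above 17/8967 but 0.25⁵ = 1/1024 is at or below it, so n = 5.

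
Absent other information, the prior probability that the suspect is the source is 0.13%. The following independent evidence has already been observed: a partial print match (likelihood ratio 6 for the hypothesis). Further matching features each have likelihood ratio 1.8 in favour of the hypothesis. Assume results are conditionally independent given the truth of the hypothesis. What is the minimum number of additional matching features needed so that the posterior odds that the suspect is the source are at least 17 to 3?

Prior odds = 0.0013/0.9987 = 13/9987.
Bayes factor of the evidence already in hand = 6.
Odds after that evidence = (13/9987) × 6 = 26/3329.
Target odds = 17/3.
Need 1.8ⁿ ≥ 17/3 ÷ (26/3329) = 56593/78.
1.8¹¹ ≈642.684 falls short of 56593/78 but 1.8¹² ≈1156.83 reaches it, so n = 12.

12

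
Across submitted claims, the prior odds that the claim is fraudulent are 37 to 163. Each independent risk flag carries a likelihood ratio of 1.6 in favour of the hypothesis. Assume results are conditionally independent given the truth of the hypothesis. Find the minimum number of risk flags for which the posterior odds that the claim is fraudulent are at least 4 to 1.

Prior odds = 37/163.
Likelihood ratio per risk flag = 1.6.
Target odds = 4.
Need (37/163) × 1.6ⁿ ≥ 4, i.e. 1.6ⁿ ≥ 652/37.
1.6⁶ = 262144/15625 falls short of 652/37 but 1.6⁷ = 2097152/78125 reaches it, so n = 7.

7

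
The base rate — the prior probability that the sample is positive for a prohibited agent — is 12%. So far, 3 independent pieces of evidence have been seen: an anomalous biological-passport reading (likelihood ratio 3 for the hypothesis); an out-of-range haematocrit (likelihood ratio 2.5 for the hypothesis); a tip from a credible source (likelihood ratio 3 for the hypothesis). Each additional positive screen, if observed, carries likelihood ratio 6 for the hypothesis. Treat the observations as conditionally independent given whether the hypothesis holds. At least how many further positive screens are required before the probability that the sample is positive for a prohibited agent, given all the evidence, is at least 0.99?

Prior odds = 0.12/0.88 = 3/22.
Combined Bayes factor of the evidence already in hand = 3 × 2.5 × 3 = 22.5.
Odds after that evidence = (3/22) × 22.5 = 135/44.
Target odds = 0.99/0.01 = 99.
Need 6ⁿ ≥ 99 ÷ (135/44) = 484/15.
6¹ = 6 falls short of 484/15 but 6² = 36 reaches it, so n = 2.

2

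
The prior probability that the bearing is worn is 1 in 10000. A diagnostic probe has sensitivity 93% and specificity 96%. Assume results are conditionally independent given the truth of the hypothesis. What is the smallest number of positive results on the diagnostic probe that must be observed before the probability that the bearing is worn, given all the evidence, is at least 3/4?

Prior odds = 0.0001/0.9999 = 1/9999.
False-positive rate = 1 − 0.96 = 0.04; likelihood ratio of a positive = 0.93/0.04 = 23.25.
Target posterior odds = 0.75/0.25 = 3.
Need (1/9999) × 23.25ⁿ ≥ 3, i.e. 23.25ⁿ ≥ 29997.
23.25³ = 804357/64 falls short of 29997 but 23.25⁴ = 74805201/256 reaches it, so n = 4.

4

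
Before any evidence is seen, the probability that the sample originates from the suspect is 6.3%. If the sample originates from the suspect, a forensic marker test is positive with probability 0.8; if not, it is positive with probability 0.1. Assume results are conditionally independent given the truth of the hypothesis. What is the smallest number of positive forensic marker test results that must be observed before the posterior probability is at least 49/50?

4

Prior odds: 0.063 ÷ 0.937 = 63/937.
Likelihood ratio of a positive = 0.8/0.1 = 8.
Target posterior odds = 0.98/0.02 = 49.
Need (63/937) × 8ⁿ ≥ 49, i.e. 8ⁿ ≥ 6559/9.
8³ = 512 falls short of 6559/9 but 8⁴ = 4096 reaches it, so n = 4.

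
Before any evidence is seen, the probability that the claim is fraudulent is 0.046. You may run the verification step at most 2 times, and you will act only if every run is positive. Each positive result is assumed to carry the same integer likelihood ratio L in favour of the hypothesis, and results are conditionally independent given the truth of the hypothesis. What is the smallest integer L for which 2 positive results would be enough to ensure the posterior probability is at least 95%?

Prior odds = 0.046/0.954 = 23/477.
Target odds = 0.95/0.05 = 19.
Need L² ≥ 19 ÷ (23/477) = 9063/23.
19² = 361 < 9063/23 ≤ 400 = 20², so L = 20.

20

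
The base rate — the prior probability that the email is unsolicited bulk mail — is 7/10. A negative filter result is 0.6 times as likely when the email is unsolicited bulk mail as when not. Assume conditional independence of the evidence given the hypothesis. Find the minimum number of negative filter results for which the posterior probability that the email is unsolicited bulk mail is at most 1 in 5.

Prior odds: 0.7 ÷ 0.3 = 7/3.
Likelihood ratio per negative filter result = 0.6.
Target odds: 0.2 ÷ 0.8 = 0.25.
Need (7/3) × 0.6ⁿ ≤ 0.25, i.e. 0.6ⁿ ≤ 3/28.
0.6⁴ = 0.1296 is still above 3/28 but 0.6⁵ = 0.07776 is at or below it, so n = 5.

5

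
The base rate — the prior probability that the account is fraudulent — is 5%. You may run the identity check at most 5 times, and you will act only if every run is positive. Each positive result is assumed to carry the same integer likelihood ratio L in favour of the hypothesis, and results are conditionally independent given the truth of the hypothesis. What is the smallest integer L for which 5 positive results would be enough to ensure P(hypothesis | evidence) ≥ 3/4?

Prior odds = 0.05/0.95 = 1/19.
Target odds = 0.75/0.25 = 3.
Need L⁵ ≥ 3 ÷ (1/19) = 57.
2⁵ = 32 < 57 ≤ 243 = 3⁵, so L = 3.

3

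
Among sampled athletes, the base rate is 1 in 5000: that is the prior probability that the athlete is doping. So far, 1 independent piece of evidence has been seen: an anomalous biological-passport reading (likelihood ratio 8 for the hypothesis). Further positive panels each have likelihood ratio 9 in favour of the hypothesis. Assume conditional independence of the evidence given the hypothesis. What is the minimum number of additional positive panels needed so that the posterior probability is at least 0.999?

7

Prior odds = 0.0002/0.9998 = 1/4999.
Bayes factor of the evidence already in hand = 8.
Odds after that evidence = (1/4999) × 8 = 8/4999.
Target odds = 0.999/0.001 = 999.
Need 9ⁿ ≥ 999 ÷ (8/4999) = 624250.125.
9⁶ = 531441 falls short of 624250.125 but 9⁷ = 4782969 reaches it, so n = 7.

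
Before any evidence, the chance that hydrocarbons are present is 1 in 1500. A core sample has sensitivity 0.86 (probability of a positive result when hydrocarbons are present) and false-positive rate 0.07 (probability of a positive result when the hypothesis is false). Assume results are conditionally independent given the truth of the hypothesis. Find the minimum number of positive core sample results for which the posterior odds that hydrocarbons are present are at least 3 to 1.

Prior odds = (1/1500)/(1499/1500) = 1/1499.
Likelihood ratio of a positive result = 0.86/0.07 = 86/7.
Target odds = 3.
Need (1/1499) × (86/7)ⁿ ≥ 3, i.e. (86/7)ⁿ ≥ 4497.
(86/7)³ = 636056/343 falls short of 4497 but (86/7)⁴ = 54700816/2401 reaches it, so n = 4.

4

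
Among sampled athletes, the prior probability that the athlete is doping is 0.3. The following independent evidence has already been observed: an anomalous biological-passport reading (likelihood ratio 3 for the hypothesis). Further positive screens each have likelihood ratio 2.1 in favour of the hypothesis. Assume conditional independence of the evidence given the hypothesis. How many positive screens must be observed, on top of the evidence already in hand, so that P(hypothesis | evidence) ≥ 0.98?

5

Prior odds = 0.3/0.7 = 3/7.
Bayes factor of the evidence already in hand = 3.
Odds after that evidence = (3/7) × 3 = 9/7.
Target odds = 0.98/0.02 = 49.
Need 2.1ⁿ ≥ 49 ÷ (9/7) = 343/9.
2.1⁴ = 19.4481 falls short of 343/9 but 2.1⁵ = 4084101/100000 reaches it, so n = 5.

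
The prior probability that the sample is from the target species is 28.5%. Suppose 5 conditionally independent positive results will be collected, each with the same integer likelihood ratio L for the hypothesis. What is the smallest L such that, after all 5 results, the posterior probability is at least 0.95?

3

Prior odds = 0.285/0.715 = 57/143.
Target odds = 0.95/0.05 = 19.
Need L⁵ ≥ 19 ÷ (57/143) = 143/3.
2⁵ = 32 < 143/3 ≤ 243 = 3⁵, so L = 3.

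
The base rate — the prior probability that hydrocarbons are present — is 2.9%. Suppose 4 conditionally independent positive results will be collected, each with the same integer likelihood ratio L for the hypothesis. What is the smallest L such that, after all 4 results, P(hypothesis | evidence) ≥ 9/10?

5

Prior odds = 0.029/0.971 = 29/971.
Target odds = 0.9/0.1 = 9.
Need L⁴ ≥ 9 ÷ (29/971) = 8739/29.
4⁴ = 256 < 8739/29 ≤ 625 = 5⁴, so L = 5.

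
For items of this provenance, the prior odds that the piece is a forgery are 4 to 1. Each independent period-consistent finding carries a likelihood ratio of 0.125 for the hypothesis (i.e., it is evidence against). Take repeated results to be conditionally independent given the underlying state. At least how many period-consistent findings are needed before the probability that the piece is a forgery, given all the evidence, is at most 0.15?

2

Prior odds = 4.
Likelihood ratio per period-consistent finding = 0.125.
Target odds: 0.15 ÷ 0.85 = 3/17.
Need 4 × 0.125ⁿ ≤ 3/17, i.e. 0.125ⁿ ≤ 3/68.
0.125¹ = 0.125 is still above 3/68 but 0.125² = 0.015625 is at or below it, so n = 2.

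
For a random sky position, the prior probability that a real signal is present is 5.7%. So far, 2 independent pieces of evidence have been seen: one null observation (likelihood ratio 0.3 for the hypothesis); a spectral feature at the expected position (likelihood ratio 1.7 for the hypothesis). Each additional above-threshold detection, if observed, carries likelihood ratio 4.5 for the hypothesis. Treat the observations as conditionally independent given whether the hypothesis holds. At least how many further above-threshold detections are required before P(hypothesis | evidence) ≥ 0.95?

5

Prior odds = 0.057/0.943 = 57/943.
Combined Bayes factor of the evidence already in hand = 0.3 × 1.7 = 0.51.
Odds after that evidence = (57/943) × 0.51 = 2907/94300.
Target odds = 0.95/0.05 = 19.
Need 4.5ⁿ ≥ 19 ÷ (2907/94300) = 94300/153.
4.5⁴ = 410.0625 falls short of 94300/153 but 4.5⁵ = 1845.28125 reaches it, so n = 5.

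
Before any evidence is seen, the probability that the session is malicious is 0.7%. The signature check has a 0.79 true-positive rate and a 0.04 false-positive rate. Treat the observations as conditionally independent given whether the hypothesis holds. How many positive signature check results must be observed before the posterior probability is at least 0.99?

Prior odds: 0.007 ÷ 0.993 = 7/993.
Likelihood ratio of a positive result = 0.79/0.04 = 19.75.
Target posterior odds = 0.99/0.01 = 99.
Need (7/993) × 19.75ⁿ ≥ 99, i.e. 19.75ⁿ ≥ 98307/7.
19.75³ = 7703.734375 falls short of 98307/7 but 19.75⁴ = 38950081/256 reaches it, so n = 4.

4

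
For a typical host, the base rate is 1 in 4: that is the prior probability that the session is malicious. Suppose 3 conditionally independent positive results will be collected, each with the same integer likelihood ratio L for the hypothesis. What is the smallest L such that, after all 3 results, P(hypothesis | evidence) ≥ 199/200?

9

Prior odds = 0.25/0.75 = 1/3.
Target odds = 0.995/0.005 = 199.
Need L³ ≥ 199 ÷ (1/3) = 597.
8³ = 512 < 597 ≤ 729 = 9³, so L = 9.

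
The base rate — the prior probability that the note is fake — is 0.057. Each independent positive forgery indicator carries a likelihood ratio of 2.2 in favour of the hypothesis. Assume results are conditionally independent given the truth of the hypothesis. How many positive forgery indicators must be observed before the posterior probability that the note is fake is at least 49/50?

Prior odds: 0.057 ÷ 0.943 = 57/943.
Likelihood ratio per positive forgery indicator = 2.2.
Target posterior odds = 0.98/0.02 = 49.
Require 2.2ⁿ ≥ 49 ÷ (57/943) = 46207/57.
2.2⁸ = 214358881/390625 falls short of 46207/57 but 2.2⁹ ≈1207.27 reaches it, so n = 9.

9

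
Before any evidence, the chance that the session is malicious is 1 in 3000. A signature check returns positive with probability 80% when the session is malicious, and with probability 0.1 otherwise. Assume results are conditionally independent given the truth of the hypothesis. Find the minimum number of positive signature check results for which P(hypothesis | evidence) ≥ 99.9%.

8

Prior odds: (1/3000) ÷ (2999/3000) = 1/2999.
Likelihood ratio of a positive result = 0.8/0.1 = 8.
Target odds: 0.999 ÷ 0.001 = 999.
Require 8ⁿ ≥ 999 ÷ (1/2999) = 2996001.
8⁷ = 2097152 falls short of 2996001 but 8⁸ = 16777216 reaches it, so n = 8.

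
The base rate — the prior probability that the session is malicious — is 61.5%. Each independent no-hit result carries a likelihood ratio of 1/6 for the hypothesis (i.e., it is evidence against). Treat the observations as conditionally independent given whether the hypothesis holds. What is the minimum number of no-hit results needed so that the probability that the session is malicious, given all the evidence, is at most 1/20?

2

Prior odds: 0.615 ÷ 0.385 = 123/77.
Likelihood ratio per no-hit result = 1/6.
Target odds: 0.05 ÷ 0.95 = 1/19.
Require (1/6)ⁿ ≤ 1/19 ÷ (123/77) = 77/2337.
(1/6)¹ = 1/6 is still above 77/2337 but (1/6)² = 1/36 is at or below it, so n = 2.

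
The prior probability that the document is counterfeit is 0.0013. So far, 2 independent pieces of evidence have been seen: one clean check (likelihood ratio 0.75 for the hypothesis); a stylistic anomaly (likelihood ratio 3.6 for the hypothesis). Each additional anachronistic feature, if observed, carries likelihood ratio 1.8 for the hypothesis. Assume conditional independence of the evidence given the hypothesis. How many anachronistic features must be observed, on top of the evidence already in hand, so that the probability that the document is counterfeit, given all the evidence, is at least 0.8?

12

Prior odds = 0.0013/0.9987 = 13/9987.
Combined Bayes factor of the evidence already in hand = 0.75 × 3.6 = 2.7.
Odds after that evidence = (13/9987) × 2.7 = 117/33290.
Target odds = 0.8/0.2 = 4.
Need 1.8ⁿ ≥ 4 ÷ (117/33290) = 133160/117.
1.8¹¹ ≈642.684 falls short of 133160/117 but 1.8¹² ≈1156.83 reaches it, so n = 12.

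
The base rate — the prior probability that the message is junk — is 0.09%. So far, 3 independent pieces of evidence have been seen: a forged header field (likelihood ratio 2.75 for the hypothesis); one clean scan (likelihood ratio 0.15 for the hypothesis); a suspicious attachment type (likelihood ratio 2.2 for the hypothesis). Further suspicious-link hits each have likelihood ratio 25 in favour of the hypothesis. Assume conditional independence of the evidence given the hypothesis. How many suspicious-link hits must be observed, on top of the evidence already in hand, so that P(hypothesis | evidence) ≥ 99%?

4

Prior odds = 0.0009/0.9991 = 9/9991.
Combined Bayes factor of the evidence already in hand = 2.75 × 0.15 × 2.2 = 0.9075.
Odds after that evidence = (9/9991) × 0.9075 = 3267/3996400.
Target odds = 0.99/0.01 = 99.
Need 25ⁿ ≥ 99 ÷ (3267/3996400) = 3996400/33.
25³ = 15625 falls short of 3996400/33 but 25⁴ = 390625 reaches it, so n = 4.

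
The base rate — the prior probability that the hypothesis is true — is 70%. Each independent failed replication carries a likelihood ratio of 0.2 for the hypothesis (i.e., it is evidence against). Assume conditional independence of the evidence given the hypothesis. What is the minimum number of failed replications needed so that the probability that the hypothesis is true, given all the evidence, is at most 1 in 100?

4

Prior odds: 0.7 ÷ 0.3 = 7/3.
Likelihood ratio per failed replication = 0.2.
Target posterior odds = 0.01/0.99 = 1/99.
Require 0.2ⁿ ≤ 1/99 ÷ (7/3) = 1/231.
0.2³ = 0.008 is still above 1/231 but 0.2⁴ = 0.0016 is at or below it, so n = 4.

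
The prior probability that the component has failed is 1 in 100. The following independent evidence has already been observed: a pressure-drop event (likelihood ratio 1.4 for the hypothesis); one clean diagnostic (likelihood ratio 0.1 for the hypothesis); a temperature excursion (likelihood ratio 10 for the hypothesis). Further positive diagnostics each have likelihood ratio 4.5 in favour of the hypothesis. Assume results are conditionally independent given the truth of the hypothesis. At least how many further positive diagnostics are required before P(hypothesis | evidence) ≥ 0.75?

4

Prior odds = 0.01/0.99 = 1/99.
Combined Bayes factor of the evidence already in hand = 1.4 × 0.1 × 10 = 1.4.
Odds after that evidence = (1/99) × 1.4 = 7/495.
Target odds = 0.75/0.25 = 3.
Need 4.5ⁿ ≥ 3 ÷ (7/495) = 1485/7.
4.5³ = 91.125 falls short of 1485/7 but 4.5⁴ = 410.0625 reaches it, so n = 4.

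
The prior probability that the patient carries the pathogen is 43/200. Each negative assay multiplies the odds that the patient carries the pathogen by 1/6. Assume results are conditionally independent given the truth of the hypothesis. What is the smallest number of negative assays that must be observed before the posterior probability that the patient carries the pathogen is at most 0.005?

Prior odds = 0.215/0.785 = 43/157.
Likelihood ratio per negative assay = 1/6.
Target posterior odds = 0.005/0.995 = 1/199.
Require (1/6)ⁿ ≤ 1/199 ÷ (43/157) = 157/8557.
(1/6)² = 1/36 is still above 157/8557 but (1/6)³ = 1/216 is at or below it, so n = 3.

3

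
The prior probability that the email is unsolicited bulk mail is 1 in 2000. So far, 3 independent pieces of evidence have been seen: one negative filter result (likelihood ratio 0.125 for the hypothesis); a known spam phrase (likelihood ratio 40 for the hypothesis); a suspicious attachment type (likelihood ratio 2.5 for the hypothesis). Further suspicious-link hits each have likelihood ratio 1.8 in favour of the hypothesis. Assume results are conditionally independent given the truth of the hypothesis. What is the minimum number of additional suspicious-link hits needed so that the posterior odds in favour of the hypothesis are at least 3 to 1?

Prior odds = 0.0005/0.9995 = 1/1999.
Combined Bayes factor of the evidence already in hand = 0.125 × 40 × 2.5 = 12.5.
Odds after that evidence = (1/1999) × 12.5 = 25/3998.
Target odds = 3.
Need 1.8ⁿ ≥ 3 ÷ (25/3998) = 479.76.
1.8¹⁰ ≈357.047 falls short of 479.76 but 1.8¹¹ ≈642.684 reaches it, so n = 11.

11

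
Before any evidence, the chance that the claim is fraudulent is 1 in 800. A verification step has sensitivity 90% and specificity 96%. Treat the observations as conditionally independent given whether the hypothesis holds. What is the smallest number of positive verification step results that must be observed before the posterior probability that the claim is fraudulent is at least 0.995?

4

Prior odds = 0.00125/0.99875 = 1/799.
False-positive rate = 1 − 0.96 = 0.04; likelihood ratio of a positive = 0.9/0.04 = 22.5.
Target posterior odds = 0.995/0.005 = 199.
Require 22.5ⁿ ≥ 199 ÷ (1/799) = 159001.
22.5³ = 11390.625 falls short of 159001 but 22.5⁴ = 256289.0625 reaches it, so n = 4.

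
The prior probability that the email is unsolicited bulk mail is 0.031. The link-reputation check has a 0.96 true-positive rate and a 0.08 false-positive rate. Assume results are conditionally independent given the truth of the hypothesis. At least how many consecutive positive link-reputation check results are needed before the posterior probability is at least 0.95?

3

Prior odds = 0.031/0.969 = 31/969.
Likelihood ratio of a positive result = 0.96/0.08 = 12.
Target posterior odds = 0.95/0.05 = 19.
Require 12ⁿ ≥ 19 ÷ (31/969) = 18411/31.
12² = 144 falls short of 18411/31 but 12³ = 1728 reaches it, so n = 3.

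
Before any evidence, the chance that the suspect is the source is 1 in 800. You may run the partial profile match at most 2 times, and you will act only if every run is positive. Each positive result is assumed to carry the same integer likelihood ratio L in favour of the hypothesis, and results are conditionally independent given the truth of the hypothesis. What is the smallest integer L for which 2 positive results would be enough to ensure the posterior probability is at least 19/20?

124

Prior odds = 0.00125/0.99875 = 1/799.
Target odds = 0.95/0.05 = 19.
Need L² ≥ 19 ÷ (1/799) = 15181.
123² = 15129 < 15181 ≤ 15376 = 124², so L = 124.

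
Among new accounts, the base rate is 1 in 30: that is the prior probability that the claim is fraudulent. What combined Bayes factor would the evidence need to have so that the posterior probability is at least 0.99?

Prior odds = (1/30)/(29/30) = 1/29.
Target odds = 0.99/0.01 = 99.
Required Bayes factor = 99 ÷ (1/29) = 2871.

2871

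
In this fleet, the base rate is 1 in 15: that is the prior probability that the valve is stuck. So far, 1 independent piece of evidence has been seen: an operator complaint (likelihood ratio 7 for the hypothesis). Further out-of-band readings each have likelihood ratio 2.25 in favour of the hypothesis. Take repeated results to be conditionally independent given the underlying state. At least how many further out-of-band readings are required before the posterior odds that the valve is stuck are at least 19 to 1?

5

Prior odds = (1/15)/(14/15) = 1/14.
Bayes factor of the evidence already in hand = 7.
Odds after that evidence = (1/14) × 7 = 0.5.
Target odds = 19.
Need 2.25ⁿ ≥ 19 ÷ 0.5 = 38.
2.25⁴ = 25.62890625 falls short of 38 but 2.25⁵ = 59049/1024 reaches it, so n = 5.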